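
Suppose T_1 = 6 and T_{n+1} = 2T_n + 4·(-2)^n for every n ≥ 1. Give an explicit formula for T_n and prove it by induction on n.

Claim: T_n = 2·2^n − (-2)^n.

Base case: T_1 = 6, and 2·2^1 − (-2)^1 = 4 + 2 = 6.
Assume T_m = 2·2^m − (-2)^m for some m ≥ 1.
Then T_{m+1} = 2T_m + 4·(-2)^m = 2·(2·2^m − (-2)^m) + 4·(-2)^m = 2·2^{m+1} − 2·(-2)^m + 4·(-2)^m = 2·2^{m+1} + 2·(-2)^m = 2·2^{m+1} − (-2)^{m+1}.
This completes the inductive step, so T_n = 2·2^n − (-2)^n for all n ≥ 1.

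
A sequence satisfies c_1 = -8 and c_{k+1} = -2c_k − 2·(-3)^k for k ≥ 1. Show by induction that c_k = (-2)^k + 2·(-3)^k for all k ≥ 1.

Base case: c_1 = -8, and (-2)^1 + 2·(-3)^1 = -2 − 6 = -8.
Assume c_m = (-2)^m + 2·(-3)^m for some m ≥ 1.
Then c_{m+1} = -2c_m − 2·(-3)^m = -2·((-2)^m + 2·(-3)^m) − 2·(-3)^m = (-2)^{m+1} − 4·(-3)^m − 2·(-3)^m = (-2)^{m+1} − 6·(-3)^m = (-2)^{m+1} + 2·(-3)^{m+1}.
So the formula holds for m+1, and by induction c_k = (-2)^k + 2·(-3)^k for all k ≥ 1.

c_k = (-2)^k + 2·(-3)^k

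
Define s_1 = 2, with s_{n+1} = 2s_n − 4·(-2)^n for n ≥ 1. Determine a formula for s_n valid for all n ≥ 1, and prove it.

Claim: s_n = 2·2^n + (-2)^n.

Base case: s_1 = 2, and 2·2^1 + (-2)^1 = 4 − 2 = 2.
Assume s_j = 2·2^j + (-2)^j for some j ≥ 1.
Then s_{j+1} = 2s_j − 4·(-2)^j = 2·(2·2^j + (-2)^j) − 4·(-2)^j = 2·2^{j+1} + 2·(-2)^j − 4·(-2)^j = 2·2^{j+1} − 2·(-2)^j = 2·2^{j+1} + (-2)^{j+1}.
Hence s_n = 2·2^n + (-2)^n for every n ≥ 1, by induction.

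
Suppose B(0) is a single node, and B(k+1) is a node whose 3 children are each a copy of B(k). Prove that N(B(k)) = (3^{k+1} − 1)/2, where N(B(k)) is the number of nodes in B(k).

Base case: N(B(0)) = 1, and (3^{0+1} − 1)/2 = 1.
Assume N(B(r)) = (3^{r+1} − 1)/2.
Then N(B(r+1)) = 1 + 3N(B(r)) = 1 + 3·(3^{r+1} − 1)/2 = 1 + (3^{r+2} − 3)/2 = (2 + 3^{r+2} − 3)/2 = (3^{r+2} − 1)/2.
Hence N(B(k)) = (3^{k+1} − 1)/2 for every k ≥ 0, by induction.

N(B(k)) = (3^{k+1} − 1)/2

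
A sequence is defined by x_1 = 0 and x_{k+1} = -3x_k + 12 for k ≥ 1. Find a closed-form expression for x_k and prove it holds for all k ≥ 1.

Claim: x_k = (-3)^k + 3.

Base case: x_1 = 0, and (-3)^1 + 3 = -3 + 3 = 0.
Assume x_m = (-3)^m + 3 for some m ≥ 1.
Then x_{m+1} = -3x_m + 12 = -3·((-3)^m + 3) + 12 = -3·(-3)^m − 9 + 12 = (-3)^{m+1} + 3.
By induction, x_k = (-3)^k + 3 for all k ≥ 1.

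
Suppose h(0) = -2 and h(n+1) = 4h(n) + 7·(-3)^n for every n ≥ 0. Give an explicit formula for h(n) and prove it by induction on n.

Claim: h(n) = -4^n − (-3)^n.

Base case: h(0) = -2, and -4^0 − (-3)^0 = -1 − 1 = -2.
Assume h(k) = -4^k − (-3)^k for some k ≥ 0.
Then h(k+1) = 4h(k) + 7·(-3)^k = 4·(-4^k − (-3)^k) + 7·(-3)^k = -4^{k+1} − 4·(-3)^k + 7·(-3)^k = -4^{k+1} + 3·(-3)^k = -4^{k+1} − (-3)^{k+1}.
This completes the inductive step, so h(n) = -4^n − (-3)^n for all n ≥ 0.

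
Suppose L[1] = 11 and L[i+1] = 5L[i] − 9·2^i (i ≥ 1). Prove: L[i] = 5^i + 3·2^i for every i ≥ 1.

Base case: L[1] = 11, and 5^1 + 3·2^1 = 5 + 6 = 11.
Assume L[k] = 5^k + 3·2^k for some k ≥ 1.
Then L[k+1] = 5L[k] − 9·2^k = 5·(5^k + 3·2^k) − 9·2^k = 5^{k+1} + 15·2^k − 9·2^k = 5^{k+1} + 6·2^k = 5^{k+1} + 3·2^{k+1}.
Hence L[i] = 5^i + 3·2^i for every i ≥ 1, by induction.

L[i] = 5^i + 3·2^i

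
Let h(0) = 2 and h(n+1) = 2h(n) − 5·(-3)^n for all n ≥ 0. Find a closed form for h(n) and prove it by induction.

Claim: h(n) = 2^n + (-3)^n.

Base case: h(0) = 2, and 2^0 + (-3)^0 = 1 + 1 = 2.
Assume h(j) = 2^j + (-3)^j for some j ≥ 0.
Then h(j+1) = 2h(j) − 5·(-3)^j = 2·(2^j + (-3)^j) − 5·(-3)^j = 2^{j+1} + 2·(-3)^j − 5·(-3)^j = 2^{j+1} − 3·(-3)^j = 2^{j+1} + (-3)^{j+1}.
So the formula holds for j+1, and by induction h(n) = 2^n + (-3)^n for all n ≥ 0.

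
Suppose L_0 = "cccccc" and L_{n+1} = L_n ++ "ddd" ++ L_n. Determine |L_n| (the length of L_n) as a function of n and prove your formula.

Claim: |L_n| = 9·2^n − 3.

Base case: |L_0| = 6, and 9·2^0 − 3 = 6.
Assume |L_k| = 9·2^k − 3.
Then |L_{k+1}| = |L_k| + 3 + |L_k| = 2|L_k| + 3 = 2(9·2^k − 3) + 3 = 9·2^{k+1} − 6 + 3 = 9·2^{k+1} − 3.
So the formula holds for k+1, and by induction |L_n| = 9·2^n − 3 for all n ≥ 0.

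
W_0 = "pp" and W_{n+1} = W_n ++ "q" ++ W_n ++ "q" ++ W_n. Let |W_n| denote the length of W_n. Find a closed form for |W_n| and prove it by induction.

Claim: |W_n| = 3^{n+1} − 1.

Base case: |W_0| = 2, and 3^{0+1} − 1 = 2.
Assume |W_k| = 3^{k+1} − 1.
Then |W_{k+1}| = 3|W_k| + 2 = 3(3^{k+1} − 1) + 2 = 3^{k+2} − 3 + 2 = 3^{k+2} − 1.
So the formula holds for k+1, and by induction |W_n| = 3^{n+1} − 1 for all n ≥ 0.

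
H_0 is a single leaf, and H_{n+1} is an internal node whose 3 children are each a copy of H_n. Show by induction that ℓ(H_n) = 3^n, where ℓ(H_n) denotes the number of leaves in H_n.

Base case: ℓ(H_0) = 1, and 3^0 = 1.
Assume ℓ(H_m) = 3^m.
Then ℓ(H_{m+1}) = 3·ℓ(H_m) = 3·3^m = 3^{m+1}.
Hence ℓ(H_n) = 3^n for every n ≥ 0, by induction.

ℓ(H_n) = 3^n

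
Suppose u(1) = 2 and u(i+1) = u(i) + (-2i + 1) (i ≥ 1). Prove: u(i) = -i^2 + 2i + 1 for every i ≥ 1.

Base case: u(1) = 2, and -1^2 + 2·1 + 1 = 2.
Assume u(j) = -j^2 + 2j + 1.
Then u(j+1) = u(j) + (-2j + 1) = (-j^2 + 2j + 1) + (-2j + 1) = -j^2 + 2,
and -(j+1)^2 + 2·(j+1) + 1 = -j^2 + 2.
By induction, u(i) = -i^2 + 2i + 1 for all i ≥ 1.

u(i) = -i^2 + 2i + 1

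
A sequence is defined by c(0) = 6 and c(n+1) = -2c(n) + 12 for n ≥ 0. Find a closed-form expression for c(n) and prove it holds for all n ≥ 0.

Claim: c(n) = 2·(-2)^n + 4.

Base case: c(0) = 6, and 2·(-2)^0 + 4 = 2 + 4 = 6.
Assume c(r) = 2·(-2)^r + 4 for some r ≥ 0.
Then c(r+1) = -2c(r) + 12 = -2·(2·(-2)^r + 4) + 12 = -4·(-2)^r − 8 + 12 = 2·(-2)^{r+1} + 4.
So the formula holds for r+1, and by induction c(n) = 2·(-2)^n + 4 for all n ≥ 0.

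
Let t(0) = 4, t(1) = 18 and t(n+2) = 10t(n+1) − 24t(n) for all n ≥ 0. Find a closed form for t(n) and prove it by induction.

Claim: t(n) = 3·4^n + 6^n.

Base cases: t(0) = 4 and 3·4^0 + 6^0 = 4; t(1) = 18 and 3·4^1 + 6^1 = 18.
Assume t(j) = 3·4^j + 6^j for all 0 ≤ j ≤ m, where m ≥ 1.
Then t(m+1) = 10t(m) − 24t(m−1) = 10·(3·4^m + 6^m) − 24·(3·4^{m−1} + 6^{m−1}) = 3·(10·4 − 24)4^{m−1} + (10·6 − 24)6^{m−1} = 48·4^{m−1} + 36·6^{m−1} = 3·4^{m+1} + 6^{m+1}.
By strong induction, t(n) = 3·4^n + 6^n for all n ≥ 0.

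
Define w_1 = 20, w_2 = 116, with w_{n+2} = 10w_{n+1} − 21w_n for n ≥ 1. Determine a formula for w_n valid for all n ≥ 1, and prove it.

Claim: w_n = 2·3^n + 2·7^n.

Base cases: w_1 = 20 and 2·3^1 + 2·7^1 = 20; w_2 = 116 and 2·3^2 + 2·7^2 = 116.
Assume w_i = 2·3^i + 2·7^i for all 1 ≤ i ≤ j, where j ≥ 2.
Then w_{j+1} = 10w_j − 21w_{j−1} = 10·(2·3^j + 2·7^j) − 21·(2·3^{j−1} + 2·7^{j−1}) = 2·(10·3 − 21)3^{j−1} + 2·(10·7 − 21)7^{j−1} = 18·3^{j−1} + 98·7^{j−1} = 2·3^{j+1} + 2·7^{j+1}.
By strong induction, w_n = 2·3^n + 2·7^n for all n ≥ 1.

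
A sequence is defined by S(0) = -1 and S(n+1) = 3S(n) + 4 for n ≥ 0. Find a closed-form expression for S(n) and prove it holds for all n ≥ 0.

Claim: S(n) = 3^n − 2.

Base case: S(0) = -1, and 3^0 − 2 = 1 − 2 = -1.
Assume S(m) = 3^m − 2 for some m ≥ 0.
Then S(m+1) = 3S(m) + 4 = 3·(3^m − 2) + 4 = 3^{m+1} − 6 + 4 = 3^{m+1} − 2.
Hence S(n) = 3^n − 2 for every n ≥ 0, by induction.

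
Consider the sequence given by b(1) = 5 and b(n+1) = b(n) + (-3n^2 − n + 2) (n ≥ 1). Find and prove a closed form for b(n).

Claim: b(n) = -n^3 + n^2 + 2n + 3.

Base case: b(1) = 5, and -1^3 + 1^2 + 2·1 + 3 = 5.
Assume b(m) = -m^3 + m^2 + 2m + 3.
Then b(m+1) = b(m) + (-3m^2 − m + 2) = (-m^3 + m^2 + 2m + 3) + (-3m^2 − m + 2) = -m^3 − 2m^2 + m + 5,
and -(m+1)^3 + (m+1)^2 + 2·(m+1) + 3 = -m^3 − 2m^2 + m + 5.
By induction, b(n) = -n^3 + n^2 + 2n + 3 for all n ≥ 1.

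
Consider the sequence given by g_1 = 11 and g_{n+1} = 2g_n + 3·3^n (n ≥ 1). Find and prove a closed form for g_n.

Claim: g_n = 2^n + 3·3^n.

Base case: g_1 = 11, and 2^1 + 3·3^1 = 2 + 9 = 11.
Assume g_m = 2^m + 3·3^m for some m ≥ 1.
Then g_{m+1} = 2g_m + 3·3^m = 2·(2^m + 3·3^m) + 3·3^m = 2^{m+1} + 6·3^m + 3·3^m = 2^{m+1} + 9·3^m = 2^{m+1} + 3·3^{m+1}.
This completes the inductive step, so g_n = 2^n + 3·3^n for all n ≥ 1.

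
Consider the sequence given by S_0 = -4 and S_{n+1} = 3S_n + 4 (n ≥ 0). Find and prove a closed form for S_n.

Claim: S_n = -2·3^n − 2.

Base case: S_0 = -4, and -2·3^0 − 2 = -2 − 2 = -4.
Assume S_k = -2·3^k − 2 for some k ≥ 0.
Then S_{k+1} = 3S_k + 4 = 3·(-2·3^k − 2) + 4 = -6·3^k − 6 + 4 = -2·3^{k+1} − 2.
By induction, S_n = -2·3^n − 2 for all n ≥ 0.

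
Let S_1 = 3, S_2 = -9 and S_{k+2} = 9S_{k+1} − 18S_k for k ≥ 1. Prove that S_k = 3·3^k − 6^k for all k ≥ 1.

Base cases: S_1 = 3 and 3·3^1 − 6^1 = 3; S_2 = -9 and 3·3^2 − 6^2 = -9.
Assume S_j = 3·3^j − 6^j for all 1 ≤ j ≤ m, where m ≥ 2.
Then S_{m+1} = 9S_m − 18S_{m−1} = 9·(3·3^m − 6^m) − 18·(3·3^{m−1} − 6^{m−1}) = 3·(9·3 − 18)3^{m−1} − (9·6 − 18)6^{m−1} = 27·3^{m−1} − 36·6^{m−1} = 3·3^{m+1} − 6^{m+1}.
This completes the inductive step, so S_k = 3·3^k − 6^k for all k ≥ 1.

S_k = 3·3^k − 6^k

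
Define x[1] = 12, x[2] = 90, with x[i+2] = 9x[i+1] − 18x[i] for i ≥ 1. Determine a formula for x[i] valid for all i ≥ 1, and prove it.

Claim: x[i] = 3·6^i − 2·3^i.

Base cases: x[1] = 12 and 3·6^1 − 2·3^1 = 12; x[2] = 90 and 3·6^2 − 2·3^2 = 90.
Assume x[j] = 3·6^j − 2·3^j for all 1 ≤ j ≤ k, where k ≥ 2.
Then x[k+1] = 9x[k] − 18x[k−1] = 9·(3·6^k − 2·3^k) − 18·(3·6^{k−1} − 2·3^{k−1}) = 3·(9·6 − 18)6^{k−1} − 2·(9·3 − 18)3^{k−1} = 108·6^{k−1} − 18·3^{k−1} = 3·6^{k+1} − 2·3^{k+1}.
By strong induction, x[i] = 3·6^i − 2·3^i for all i ≥ 1.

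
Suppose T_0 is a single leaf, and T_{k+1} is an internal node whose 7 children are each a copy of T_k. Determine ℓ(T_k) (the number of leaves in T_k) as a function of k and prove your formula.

Claim: ℓ(T_k) = 7^k.

Base case: ℓ(T_0) = 1, and 7^0 = 1.
Assume ℓ(T_m) = 7^m.
Then ℓ(T_{m+1}) = 7·ℓ(T_m) = 7·7^m = 7^{m+1}.
This completes the inductive step, so ℓ(T_k) = 7^k for all k ≥ 0.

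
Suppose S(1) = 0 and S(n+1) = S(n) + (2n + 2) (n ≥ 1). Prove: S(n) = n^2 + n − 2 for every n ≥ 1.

Base case: S(1) = 0, and 1^2 + 1 − 2 = 0.
Assume S(m) = m^2 + m − 2.
Then S(m+1) = S(m) + (2m + 2) = (m^2 + m − 2) + (2m + 2) = m^2 + 3m,
and (m+1)^2 + (m+1) − 2 = m^2 + 3m.
This completes the inductive step, so S(n) = n^2 + n − 2 for all n ≥ 1.

S(n) = n^2 + n − 2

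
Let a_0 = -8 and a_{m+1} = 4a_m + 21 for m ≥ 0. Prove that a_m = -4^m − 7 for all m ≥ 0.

Base case: a_0 = -8, and -4^0 − 7 = -1 − 7 = -8.
Assume a_k = -4^k − 7 for some k ≥ 0.
Then a_{k+1} = 4a_k + 21 = 4·(-4^k − 7) + 21 = -4^{k+1} − 28 + 21 = -4^{k+1} − 7.
Hence a_m = -4^m − 7 for every m ≥ 0, by induction.

a_m = -4^m − 7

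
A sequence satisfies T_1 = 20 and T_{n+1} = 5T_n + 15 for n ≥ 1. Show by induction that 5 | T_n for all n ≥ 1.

Base case: T_1 = 20 = 5·4, so 5 | T_1.
Assume 5 | T_r, so T_r = 5t for some integer t.
Then T_{r+1} = 5T_r + 15 = 5·(5t) + 15 = 5(5t + 3), so 5 | T_{r+1}.
This completes the inductive step, so 5 | T_n for all n ≥ 1.

5 | T_n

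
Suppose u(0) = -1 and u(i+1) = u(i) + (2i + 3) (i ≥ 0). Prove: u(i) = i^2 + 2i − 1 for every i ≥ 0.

Base case: u(0) = -1, and 0^2 + 2·0 − 1 = -1.
Assume u(j) = j^2 + 2j − 1.
Then u(j+1) = u(j) + (2j + 3) = (j^2 + 2j − 1) + (2j + 3) = j^2 + 4j + 2,
and (j+1)^2 + 2·(j+1) − 1 = j^2 + 4j + 2.
Hence u(i) = i^2 + 2i − 1 for every i ≥ 0, by induction.

u(i) = i^2 + 2i − 1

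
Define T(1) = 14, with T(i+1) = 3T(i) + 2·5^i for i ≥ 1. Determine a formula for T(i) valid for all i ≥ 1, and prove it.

Claim: T(i) = 3·3^i + 5^i.

Base case: T(1) = 14, and 3·3^1 + 5^1 = 9 + 5 = 14.
Assume T(r) = 3·3^r + 5^r for some r ≥ 1.
Then T(r+1) = 3T(r) + 2·5^r = 3·(3·3^r + 5^r) + 2·5^r = 3·3^{r+1} + 3·5^r + 2·5^r = 3·3^{r+1} + 5·5^r = 3·3^{r+1} + 5^{r+1}.
This completes the inductive step, so T(i) = 3·3^i + 5^i for all i ≥ 1.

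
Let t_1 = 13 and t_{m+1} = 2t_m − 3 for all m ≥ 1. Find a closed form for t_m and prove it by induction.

Claim: t_m = 5·2^m + 3.

Base case: t_1 = 13, and 5·2^1 + 3 = 10 + 3 = 13.
Assume t_r = 5·2^r + 3 for some r ≥ 1.
Then t_{r+1} = 2t_r − 3 = 2·(5·2^r + 3) − 3 = 10·2^r + 6 − 3 = 5·2^{r+1} + 3.
Hence t_m = 5·2^m + 3 for every m ≥ 1, by induction.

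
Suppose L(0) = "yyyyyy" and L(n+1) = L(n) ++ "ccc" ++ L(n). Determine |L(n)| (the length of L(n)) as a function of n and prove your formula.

Claim: |L(n)| = 9·2^n − 3.

Base case: |L(0)| = 6, and 9·2^0 − 3 = 6.
Assume |L(j)| = 9·2^j − 3.
Then |L(j+1)| = |L(j)| + 3 + |L(j)| = 2|L(j)| + 3 = 2(9·2^j − 3) + 3 = 9·2^{j+1} − 6 + 3 = 9·2^{j+1} − 3.
This completes the inductive step, so |L(n)| = 9·2^n − 3 for all n ≥ 0.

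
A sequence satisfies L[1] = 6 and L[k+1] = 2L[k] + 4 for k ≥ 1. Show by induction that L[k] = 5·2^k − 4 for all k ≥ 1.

Base case: L[1] = 6, and 5·2^1 − 4 = 10 − 4 = 6.
Assume L[m] = 5·2^m − 4 for some m ≥ 1.
Then L[m+1] = 2L[m] + 4 = 2·(5·2^m − 4) + 4 = 10·2^m − 8 + 4 = 5·2^{m+1} − 4.
So the formula holds for m+1, and by induction L[k] = 5·2^k − 4 for all k ≥ 1.

L[k] = 5·2^k − 4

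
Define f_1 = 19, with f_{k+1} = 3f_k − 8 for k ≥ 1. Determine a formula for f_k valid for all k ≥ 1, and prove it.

Claim: f_k = 5·3^k + 4.

Base case: f_1 = 19, and 5·3^1 + 4 = 15 + 4 = 19.
Assume f_j = 5·3^j + 4 for some j ≥ 1.
Then f_{j+1} = 3f_j − 8 = 3·(5·3^j + 4) − 8 = 15·3^j + 12 − 8 = 5·3^{j+1} + 4.
By induction, f_k = 5·3^k + 4 for all k ≥ 1.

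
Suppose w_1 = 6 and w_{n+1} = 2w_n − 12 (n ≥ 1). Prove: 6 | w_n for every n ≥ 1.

Base case: w_1 = 6 = 6·1, so 6 | w_1.
Assume 6 | w_r, so w_r = 6t for some integer t.
Then w_{r+1} = 2w_r − 12 = 2·(6t) − 12 = 6(2t − 2), so 6 | w_{r+1}.
So the property holds for r+1, and by induction 6 | w_n for all n ≥ 1.

6 | w_n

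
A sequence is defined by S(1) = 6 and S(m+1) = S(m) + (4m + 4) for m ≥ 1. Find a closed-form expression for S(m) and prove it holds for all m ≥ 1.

Claim: S(m) = 2m^2 + 2m + 2.

Base case: S(1) = 6, and 2·1^2 + 2·1 + 2 = 6.
Assume S(r) = 2r^2 + 2r + 2.
Then S(r+1) = S(r) + (4r + 4) = (2r^2 + 2r + 2) + (4r + 4) = 2r^2 + 6r + 6,
and 2·(r+1)^2 + 2·(r+1) + 2 = 2r^2 + 6r + 6.
By induction, S(m) = 2m^2 + 2m + 2 for all m ≥ 1.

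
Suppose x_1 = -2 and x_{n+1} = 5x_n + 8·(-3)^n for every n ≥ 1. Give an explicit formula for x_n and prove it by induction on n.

Claim: x_n = -5^n − (-3)^n.

Base case: x_1 = -2, and -5^1 − (-3)^1 = -5 + 3 = -2.
Assume x_m = -5^m − (-3)^m for some m ≥ 1.
Then x_{m+1} = 5x_m + 8·(-3)^m = 5·(-5^m − (-3)^m) + 8·(-3)^m = -5^{m+1} − 5·(-3)^m + 8·(-3)^m = -5^{m+1} + 3·(-3)^m = -5^{m+1} − (-3)^{m+1}.
So the formula holds for m+1, and by induction x_n = -5^n − (-3)^n for all n ≥ 1.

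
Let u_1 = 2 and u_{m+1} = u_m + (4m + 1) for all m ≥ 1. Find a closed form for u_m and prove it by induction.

Claim: u_m = 2m^2 − m + 1.

Base case: u_1 = 2, and 2·1^2 − 1 + 1 = 2.
Assume u_j = 2j^2 − j + 1.
Then u_{j+1} = u_j + (4j + 1) = (2j^2 − j + 1) + (4j + 1) = 2j^2 + 3j + 2,
and 2·(j+1)^2 − (j+1) + 1 = 2j^2 + 3j + 2.
Hence u_m = 2m^2 − m + 1 for every m ≥ 1, by induction.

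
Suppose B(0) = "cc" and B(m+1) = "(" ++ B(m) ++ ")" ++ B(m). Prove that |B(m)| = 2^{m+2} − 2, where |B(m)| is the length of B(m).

Base case: |B(0)| = 2, and 2^{0+2} − 2 = 2.
Assume |B(j)| = 2^{j+2} − 2.
Then |B(j+1)| = 1 + |B(j)| + 1 + |B(j)| = 2|B(j)| + 2 = 2(2^{j+2} − 2) + 2 = 2^{j+3} − 4 + 2 = 2^{j+3} − 2.
Hence |B(m)| = 2^{m+2} − 2 for every m ≥ 0, by induction.

|B(m)| = 2^{m+2} − 2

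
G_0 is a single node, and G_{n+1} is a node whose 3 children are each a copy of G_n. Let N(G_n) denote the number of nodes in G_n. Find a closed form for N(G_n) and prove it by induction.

Claim: N(G_n) = (3^{n+1} − 1)/2.

Base case: N(G_0) = 1, and (3^{0+1} − 1)/2 = 1.
Assume N(G_k) = (3^{k+1} − 1)/2.
Then N(G_{k+1}) = 1 + 3N(G_k) = 1 + 3·(3^{k+1} − 1)/2 = 1 + (3^{k+2} − 3)/2 = (2 + 3^{k+2} − 3)/2 = (3^{k+2} − 1)/2.
This completes the inductive step, so N(G_n) = (3^{n+1} − 1)/2 for all n ≥ 0.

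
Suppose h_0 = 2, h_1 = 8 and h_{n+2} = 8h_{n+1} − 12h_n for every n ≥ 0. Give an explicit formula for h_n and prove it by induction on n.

Claim: h_n = 6^n + 2^n.

Base cases: h_0 = 2 and 6^0 + 2^0 = 2; h_1 = 8 and 6^1 + 2^1 = 8.
Assume h_j = 6^j + 2^j for all 0 ≤ j ≤ k, where k ≥ 1.
Then h_{k+1} = 8h_k − 12h_{k−1} = 8·(6^k + 2^k) − 12·(6^{k−1} + 2^{k−1}) = (8·6 − 12)6^{k−1} + (8·2 − 12)2^{k−1} = 36·6^{k−1} + 4·2^{k−1} = 6^{k+1} + 2^{k+1}.
This completes the inductive step, so h_n = 6^n + 2^n for all n ≥ 0.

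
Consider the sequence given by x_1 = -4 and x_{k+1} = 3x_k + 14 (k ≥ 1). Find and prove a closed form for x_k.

Claim: x_k = 3^k − 7.

Base case: x_1 = -4, and 3^1 − 7 = 3 − 7 = -4.
Assume x_m = 3^m − 7 for some m ≥ 1.
Then x_{m+1} = 3x_m + 14 = 3·(3^m − 7) + 14 = 3^{m+1} − 21 + 14 = 3^{m+1} − 7.
By induction, x_k = 3^k − 7 for all k ≥ 1.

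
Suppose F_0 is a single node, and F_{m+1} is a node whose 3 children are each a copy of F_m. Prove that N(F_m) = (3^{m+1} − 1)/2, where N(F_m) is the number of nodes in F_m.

Base case: N(F_0) = 1, and (3^{0+1} − 1)/2 = 1.
Assume N(F_r) = (3^{r+1} − 1)/2.
Then N(F_{r+1}) = 1 + 3N(F_r) = 1 + 3·(3^{r+1} − 1)/2 = 1 + (3^{r+2} − 3)/2 = (2 + 3^{r+2} − 3)/2 = (3^{r+2} − 1)/2.
So the formula holds for r+1, and by induction N(F_m) = (3^{m+1} − 1)/2 for all m ≥ 0.

N(F_m) = (3^{m+1} − 1)/2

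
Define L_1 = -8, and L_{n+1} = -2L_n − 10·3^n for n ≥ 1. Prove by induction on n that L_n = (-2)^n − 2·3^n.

Base case: L_1 = -8, and (-2)^1 − 2·3^1 = -2 − 6 = -8.
Assume L_m = (-2)^m − 2·3^m for some m ≥ 1.
Then L_{m+1} = -2L_m − 10·3^m = -2·((-2)^m − 2·3^m) − 10·3^m = (-2)^{m+1} + 4·3^m − 10·3^m = (-2)^{m+1} − 6·3^m = (-2)^{m+1} − 2·3^{m+1}.
By induction, L_n = (-2)^n − 2·3^n for all n ≥ 1.

L_n = (-2)^n − 2·3^n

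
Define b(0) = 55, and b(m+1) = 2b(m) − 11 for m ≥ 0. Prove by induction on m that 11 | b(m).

Base case: b(0) = 55 = 11·5, so 11 | b(0).
Assume 11 | b(r), so b(r) = 11t for some integer t.
Then b(r+1) = 2b(r) − 11 = 2·(11t) − 11 = 11(2t − 1), so 11 | b(r+1).
So the property holds for r+1, and by induction 11 | b(m) for all m ≥ 0.

11 | b(m)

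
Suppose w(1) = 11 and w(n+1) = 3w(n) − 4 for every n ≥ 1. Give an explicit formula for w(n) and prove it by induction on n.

Claim: w(n) = 3^{n+1} + 2.

Base case: w(1) = 11, and 3^{1+1} + 2 = 9 + 2 = 11.
Assume w(k) = 3^{k+1} + 2 for some k ≥ 1.
Then w(k+1) = 3w(k) − 4 = 3·(3^{k+1} + 2) − 4 = 3^{k+2} + 6 − 4 = 3^{k+2} + 2.
By induction, w(n) = 3^{n+1} + 2 for all n ≥ 1.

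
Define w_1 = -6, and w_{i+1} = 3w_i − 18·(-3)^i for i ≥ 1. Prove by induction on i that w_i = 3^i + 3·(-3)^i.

Base case: w_1 = -6, and 3^1 + 3·(-3)^1 = 3 − 9 = -6.
Assume w_j = 3^j + 3·(-3)^j for some j ≥ 1.
Then w_{j+1} = 3w_j − 18·(-3)^j = 3·(3^j + 3·(-3)^j) − 18·(-3)^j = 3^{j+1} + 9·(-3)^j − 18·(-3)^j = 3^{j+1} − 9·(-3)^j = 3^{j+1} + 3·(-3)^{j+1}.
So the formula holds for j+1, and by induction w_i = 3^i + 3·(-3)^i for all i ≥ 1.

w_i = 3^i + 3·(-3)^i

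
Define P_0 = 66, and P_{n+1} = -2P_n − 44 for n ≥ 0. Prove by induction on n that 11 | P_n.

Base case: P_0 = 66 = 11·6, so 11 | P_0.
Assume 11 | P_r, so P_r = 11t for some integer t.
Then P_{r+1} = -2P_r − 44 = -2·(11t) − 44 = 11(-2t − 4), so 11 | P_{r+1}.
By induction, 11 | P_n for all n ≥ 0.

11 | P_n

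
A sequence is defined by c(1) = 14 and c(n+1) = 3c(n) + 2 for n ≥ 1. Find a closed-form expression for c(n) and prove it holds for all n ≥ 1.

Claim: c(n) = 5·3^n − 1.

Base case: c(1) = 14, and 5·3^1 − 1 = 15 − 1 = 14.
Assume c(k) = 5·3^k − 1 for some k ≥ 1.
Then c(k+1) = 3c(k) + 2 = 3·(5·3^k − 1) + 2 = 15·3^k − 3 + 2 = 5·3^{k+1} − 1.
By induction, c(n) = 5·3^n − 1 for all n ≥ 1.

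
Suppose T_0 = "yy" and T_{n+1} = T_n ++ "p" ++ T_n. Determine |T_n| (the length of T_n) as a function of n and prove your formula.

Claim: |T_n| = 3·2^n − 1.

Base case: |T_0| = 2, and 3·2^0 − 1 = 2.
Assume |T_k| = 3·2^k − 1.
Then |T_{k+1}| = |T_k| + 1 + |T_k| = 2|T_k| + 1 = 2(3·2^k − 1) + 1 = 3·2^{k+1} − 2 + 1 = 3·2^{k+1} − 1.
By induction, |T_n| = 3·2^n − 1 for all n ≥ 0.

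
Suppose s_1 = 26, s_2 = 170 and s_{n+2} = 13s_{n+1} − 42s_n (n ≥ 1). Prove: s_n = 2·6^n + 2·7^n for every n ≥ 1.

Base cases: s_1 = 26 and 2·6^1 + 2·7^1 = 26; s_2 = 170 and 2·6^2 + 2·7^2 = 170.
Assume s_j = 2·6^j + 2·7^j for all 1 ≤ j ≤ r, where r ≥ 2.
Then s_{r+1} = 13s_r − 42s_{r−1} = 13·(2·6^r + 2·7^r) − 42·(2·6^{r−1} + 2·7^{r−1}) = 2·(13·6 − 42)6^{r−1} + 2·(13·7 − 42)7^{r−1} = 72·6^{r−1} + 98·7^{r−1} = 2·6^{r+1} + 2·7^{r+1}.
This completes the inductive step, so s_n = 2·6^n + 2·7^n for all n ≥ 1.

s_n = 2·6^n + 2·7^n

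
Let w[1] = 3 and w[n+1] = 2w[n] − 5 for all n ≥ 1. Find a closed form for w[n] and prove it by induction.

Claim: w[n] = -2^n + 5.

Base case: w[1] = 3, and -2^1 + 5 = -2 + 5 = 3.
Assume w[k] = -2^k + 5 for some k ≥ 1.
Then w[k+1] = 2w[k] − 5 = 2·(-2^k + 5) − 5 = -2^{k+1} + 10 − 5 = -2^{k+1} + 5.
By induction, w[n] = -2^n + 5 for all n ≥ 1.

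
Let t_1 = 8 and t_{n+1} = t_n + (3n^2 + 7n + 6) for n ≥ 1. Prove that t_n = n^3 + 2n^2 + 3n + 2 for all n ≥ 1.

Base case: t_1 = 8, and 1^3 + 2·1^2 + 3·1 + 2 = 8.
Assume t_r = r^3 + 2r^2 + 3r + 2.
Then t_{r+1} = t_r + (3r^2 + 7r + 6) = (r^3 + 2r^2 + 3r + 2) + (3r^2 + 7r + 6) = r^3 + 5r^2 + 10r + 8,
and (r+1)^3 + 2·(r+1)^2 + 3·(r+1) + 2 = r^3 + 5r^2 + 10r + 8.
This completes the inductive step, so t_n = n^3 + 2n^2 + 3n + 2 for all n ≥ 1.

t_n = n^3 + 2n^2 + 3n + 2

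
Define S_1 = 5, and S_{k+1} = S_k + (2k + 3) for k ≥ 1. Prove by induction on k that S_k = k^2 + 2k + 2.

Base case: S_1 = 5, and 1^2 + 2·1 + 2 = 5.
Assume S_m = m^2 + 2m + 2.
Then S_{m+1} = S_m + (2m + 3) = (m^2 + 2m + 2) + (2m + 3) = m^2 + 4m + 5,
and (m+1)^2 + 2·(m+1) + 2 = m^2 + 4m + 5.
This completes the inductive step, so S_k = k^2 + 2k + 2 for all k ≥ 1.

S_k = k^2 + 2k + 2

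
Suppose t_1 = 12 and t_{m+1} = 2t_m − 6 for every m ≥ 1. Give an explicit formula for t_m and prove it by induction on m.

Claim: t_m = 3·2^m + 6.

Base case: t_1 = 12, and 3·2^1 + 6 = 6 + 6 = 12.
Assume t_j = 3·2^j + 6 for some j ≥ 1.
Then t_{j+1} = 2t_j − 6 = 2·(3·2^j + 6) − 6 = 6·2^j + 12 − 6 = 3·2^{j+1} + 6.
So the formula holds for j+1, and by induction t_m = 3·2^m + 6 for all m ≥ 1.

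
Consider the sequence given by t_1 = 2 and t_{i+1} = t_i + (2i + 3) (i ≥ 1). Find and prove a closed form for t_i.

Claim: t_i = i^2 + 2i − 1.

Base case: t_1 = 2, and 1^2 + 2·1 − 1 = 2.
Assume t_r = r^2 + 2r − 1.
Then t_{r+1} = t_r + (2r + 3) = (r^2 + 2r − 1) + (2r + 3) = r^2 + 4r + 2,
and (r+1)^2 + 2·(r+1) − 1 = r^2 + 4r + 2.
This completes the inductive step, so t_i = i^2 + 2i − 1 for all i ≥ 1.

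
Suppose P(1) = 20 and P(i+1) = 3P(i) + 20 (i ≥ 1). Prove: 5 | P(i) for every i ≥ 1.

Base case: P(1) = 20 = 5·4, so 5 | P(1).
Assume 5 | P(m), so P(m) = 5t for some integer t.
Then P(m+1) = 3P(m) + 20 = 3·(5t) + 20 = 5(3t + 4), so 5 | P(m+1).
Hence 5 | P(i) for every i ≥ 1, by induction.

5 | P(i)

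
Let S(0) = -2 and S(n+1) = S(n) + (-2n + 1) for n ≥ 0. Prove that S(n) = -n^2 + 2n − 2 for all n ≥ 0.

Base case: S(0) = -2, and -0^2 + 2·0 − 2 = -2.
Assume S(m) = -m^2 + 2m − 2.
Then S(m+1) = S(m) + (-2m + 1) = (-m^2 + 2m − 2) + (-2m + 1) = -m^2 − 1,
and -(m+1)^2 + 2·(m+1) − 2 = -m^2 − 1.
Hence S(n) = -n^2 + 2n − 2 for every n ≥ 0, by induction.

S(n) = -n^2 + 2n − 2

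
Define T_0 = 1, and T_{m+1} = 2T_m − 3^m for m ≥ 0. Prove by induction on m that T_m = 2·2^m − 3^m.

Base case: T_0 = 1, and 2·2^0 − 3^0 = 2 − 1 = 1.
Assume T_k = 2·2^k − 3^k for some k ≥ 0.
Then T_{k+1} = 2T_k − 3^k = 2·(2·2^k − 3^k) − 3^k = 2·2^{k+1} − 2·3^k − 3^k = 2·2^{k+1} − 3·3^k = 2·2^{k+1} − 3^{k+1}.
By induction, T_m = 2·2^m − 3^m for all m ≥ 0.

T_m = 2·2^m − 3^m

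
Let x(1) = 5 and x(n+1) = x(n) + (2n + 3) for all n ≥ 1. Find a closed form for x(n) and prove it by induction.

Claim: x(n) = n^2 + 2n + 2.

Base case: x(1) = 5, and 1^2 + 2·1 + 2 = 5.
Assume x(m) = m^2 + 2m + 2.
Then x(m+1) = x(m) + (2m + 3) = (m^2 + 2m + 2) + (2m + 3) = m^2 + 4m + 5,
and (m+1)^2 + 2·(m+1) + 2 = m^2 + 4m + 5.
By induction, x(n) = n^2 + 2n + 2 for all n ≥ 1.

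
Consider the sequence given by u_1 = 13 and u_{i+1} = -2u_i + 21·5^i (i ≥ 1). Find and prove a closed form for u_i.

Claim: u_i = (-2)^i + 3·5^i.

Base case: u_1 = 13, and (-2)^1 + 3·5^1 = -2 + 15 = 13.
Assume u_j = (-2)^j + 3·5^j for some j ≥ 1.
Then u_{j+1} = -2u_j + 21·5^j = -2·((-2)^j + 3·5^j) + 21·5^j = (-2)^{j+1} − 6·5^j + 21·5^j = (-2)^{j+1} + 15·5^j = (-2)^{j+1} + 3·5^{j+1}.
So the formula holds for j+1, and by induction u_i = (-2)^i + 3·5^i for all i ≥ 1.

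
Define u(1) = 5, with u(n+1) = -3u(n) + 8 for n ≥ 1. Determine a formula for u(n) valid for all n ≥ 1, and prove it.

Claim: u(n) = -(-3)^n + 2.

Base case: u(1) = 5, and -(-3)^1 + 2 = 3 + 2 = 5.
Assume u(m) = -(-3)^m + 2 for some m ≥ 1.
Then u(m+1) = -3u(m) + 8 = -3·(-(-3)^m + 2) + 8 = 3·(-3)^m − 6 + 8 = -(-3)^{m+1} + 2.
By induction, u(n) = -(-3)^n + 2 for all n ≥ 1.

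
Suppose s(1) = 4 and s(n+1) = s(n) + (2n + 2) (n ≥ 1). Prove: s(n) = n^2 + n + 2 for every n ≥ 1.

Base case: s(1) = 4, and 1^2 + 1 + 2 = 4.
Assume s(r) = r^2 + r + 2.
Then s(r+1) = s(r) + (2r + 2) = (r^2 + r + 2) + (2r + 2) = r^2 + 3r + 4,
and (r+1)^2 + (r+1) + 2 = r^2 + 3r + 4.
This completes the inductive step, so s(n) = n^2 + n + 2 for all n ≥ 1.

s(n) = n^2 + n + 2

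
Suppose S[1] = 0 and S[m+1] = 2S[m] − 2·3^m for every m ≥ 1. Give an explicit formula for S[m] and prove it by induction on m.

Claim: S[m] = 3·2^m − 2·3^m.

Base case: S[1] = 0, and 3·2^1 − 2·3^1 = 6 − 6 = 0.
Assume S[j] = 3·2^j − 2·3^j for some j ≥ 1.
Then S[j+1] = 2S[j] − 2·3^j = 2·(3·2^j − 2·3^j) − 2·3^j = 3·2^{j+1} − 4·3^j − 2·3^j = 3·2^{j+1} − 6·3^j = 3·2^{j+1} − 2·3^{j+1}.
Hence S[m] = 3·2^m − 2·3^m for every m ≥ 1, by induction.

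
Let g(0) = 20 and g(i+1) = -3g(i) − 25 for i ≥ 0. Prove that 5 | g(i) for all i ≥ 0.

Base case: g(0) = 20 = 5·4, so 5 | g(0).
Assume 5 | g(r), so g(r) = 5t for some integer t.
Then g(r+1) = -3g(r) − 25 = -3·(5t) − 25 = 5(-3t − 5), so 5 | g(r+1).
Hence 5 | g(i) for every i ≥ 0, by induction.

5 | g(i)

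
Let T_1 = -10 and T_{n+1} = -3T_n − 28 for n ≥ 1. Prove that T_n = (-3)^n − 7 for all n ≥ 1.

Base case: T_1 = -10, and (-3)^1 − 7 = -3 − 7 = -10.
Assume T_k = (-3)^k − 7 for some k ≥ 1.
Then T_{k+1} = -3T_k − 28 = -3·((-3)^k − 7) − 28 = -3·(-3)^k + 21 − 28 = (-3)^{k+1} − 7.
Hence T_n = (-3)^n − 7 for every n ≥ 1, by induction.

T_n = (-3)^n − 7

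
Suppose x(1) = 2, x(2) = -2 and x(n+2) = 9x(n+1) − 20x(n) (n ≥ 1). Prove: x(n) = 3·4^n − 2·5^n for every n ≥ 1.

Base cases: x(1) = 2 and 3·4^1 − 2·5^1 = 2; x(2) = -2 and 3·4^2 − 2·5^2 = -2.
Assume x(j) = 3·4^j − 2·5^j for all 1 ≤ j ≤ m, where m ≥ 2.
Then x(m+1) = 9x(m) − 20x(m−1) = 9·(3·4^m − 2·5^m) − 20·(3·4^{m−1} − 2·5^{m−1}) = 3·(9·4 − 20)4^{m−1} − 2·(9·5 − 20)5^{m−1} = 48·4^{m−1} − 50·5^{m−1} = 3·4^{m+1} − 2·5^{m+1}.
This completes the inductive step, so x(n) = 3·4^n − 2·5^n for all n ≥ 1.

x(n) = 3·4^n − 2·5^n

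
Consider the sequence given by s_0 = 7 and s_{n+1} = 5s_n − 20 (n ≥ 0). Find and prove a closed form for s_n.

Claim: s_n = 2·5^n + 5.

Base case: s_0 = 7, and 2·5^0 + 5 = 2 + 5 = 7.
Assume s_m = 2·5^m + 5 for some m ≥ 0.
Then s_{m+1} = 5s_m − 20 = 5·(2·5^m + 5) − 20 = 10·5^m + 25 − 20 = 2·5^{m+1} + 5.
So the formula holds for m+1, and by induction s_n = 2·5^n + 5 for all n ≥ 0.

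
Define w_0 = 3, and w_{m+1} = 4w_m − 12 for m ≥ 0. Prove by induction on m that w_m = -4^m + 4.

Base case: w_0 = 3, and -4^0 + 4 = -1 + 4 = 3.
Assume w_k = -4^k + 4 for some k ≥ 0.
Then w_{k+1} = 4w_k − 12 = 4·(-4^k + 4) − 12 = -4^{k+1} + 16 − 12 = -4^{k+1} + 4.
By induction, w_m = -4^m + 4 for all m ≥ 0.

w_m = -4^m + 4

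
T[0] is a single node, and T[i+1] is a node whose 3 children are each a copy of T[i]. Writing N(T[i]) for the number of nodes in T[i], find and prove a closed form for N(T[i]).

Claim: N(T[i]) = (3^{i+1} − 1)/2.

Base case: N(T[0]) = 1, and (3^{0+1} − 1)/2 = 1.
Assume N(T[m]) = (3^{m+1} − 1)/2.
Then N(T[m+1]) = 1 + 3N(T[m]) = 1 + 3·(3^{m+1} − 1)/2 = 1 + (3^{m+2} − 3)/2 = (2 + 3^{m+2} − 3)/2 = (3^{m+2} − 1)/2.
Hence N(T[i]) = (3^{i+1} − 1)/2 for every i ≥ 0, by induction.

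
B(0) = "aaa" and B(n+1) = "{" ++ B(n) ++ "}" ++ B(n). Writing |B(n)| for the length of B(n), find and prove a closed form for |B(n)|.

Claim: |B(n)| = 5·2^n − 2.

Base case: |B(0)| = 3, and 5·2^0 − 2 = 3.
Assume |B(j)| = 5·2^j − 2.
Then |B(j+1)| = 1 + |B(j)| + 1 + |B(j)| = 2|B(j)| + 2 = 2(5·2^j − 2) + 2 = 5·2^{j+1} − 4 + 2 = 5·2^{j+1} − 2.
By induction, |B(n)| = 5·2^n − 2 for all n ≥ 0.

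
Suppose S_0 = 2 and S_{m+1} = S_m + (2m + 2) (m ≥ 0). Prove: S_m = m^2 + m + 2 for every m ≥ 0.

Base case: S_0 = 2, and 0^2 + 0 + 2 = 2.
Assume S_k = k^2 + k + 2.
Then S_{k+1} = S_k + (2k + 2) = (k^2 + k + 2) + (2k + 2) = k^2 + 3k + 4,
and (k+1)^2 + (k+1) + 2 = k^2 + 3k + 4.
By induction, S_m = m^2 + m + 2 for all m ≥ 0.

S_m = m^2 + m + 2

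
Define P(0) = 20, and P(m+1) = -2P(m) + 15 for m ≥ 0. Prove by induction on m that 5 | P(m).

Base case: P(0) = 20 = 5·4, so 5 | P(0).
Assume 5 | P(r), so P(r) = 5t for some integer t.
Then P(r+1) = -2P(r) + 15 = -2·(5t) + 15 = 5(-2t + 3), so 5 | P(r+1).
So the property holds for r+1, and by induction 5 | P(m) for all m ≥ 0.

5 | P(m)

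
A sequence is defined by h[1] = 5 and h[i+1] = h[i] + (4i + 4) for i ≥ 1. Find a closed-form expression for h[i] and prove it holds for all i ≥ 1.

Claim: h[i] = 2i^2 + 2i + 1.

Base case: h[1] = 5, and 2·1^2 + 2·1 + 1 = 5.
Assume h[k] = 2k^2 + 2k + 1.
Then h[k+1] = h[k] + (4k + 4) = (2k^2 + 2k + 1) + (4k + 4) = 2k^2 + 6k + 5,
and 2·(k+1)^2 + 2·(k+1) + 1 = 2k^2 + 6k + 5.
This completes the inductive step, so h[i] = 2i^2 + 2i + 1 for all i ≥ 1.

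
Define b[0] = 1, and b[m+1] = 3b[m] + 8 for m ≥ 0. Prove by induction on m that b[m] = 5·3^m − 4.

Base case: b[0] = 1, and 5·3^0 − 4 = 5 − 4 = 1.
Assume b[j] = 5·3^j − 4 for some j ≥ 0.
Then b[j+1] = 3b[j] + 8 = 3·(5·3^j − 4) + 8 = 15·3^j − 12 + 8 = 5·3^{j+1} − 4.
Hence b[m] = 5·3^m − 4 for every m ≥ 0, by induction.

b[m] = 5·3^m − 4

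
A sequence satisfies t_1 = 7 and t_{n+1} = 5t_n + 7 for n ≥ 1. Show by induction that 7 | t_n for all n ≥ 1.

Base case: t_1 = 7 = 7·1, so 7 | t_1.
Assume 7 | t_j, so t_j = 7s for some integer s.
Then t_{j+1} = 5t_j + 7 = 5·(7s) + 7 = 7(5s + 1), so 7 | t_{j+1}.
This completes the inductive step, so 7 | t_n for all n ≥ 1.

7 | t_n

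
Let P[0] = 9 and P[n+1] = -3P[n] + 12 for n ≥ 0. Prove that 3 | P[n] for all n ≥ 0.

Base case: P[0] = 9 = 3·3, so 3 | P[0].
Assume 3 | P[k], so P[k] = 3t for some integer t.
Then P[k+1] = -3P[k] + 12 = -3·(3t) + 12 = 3(-3t + 4), so 3 | P[k+1].
Hence 3 | P[n] for every n ≥ 0, by induction.

3 | P[n]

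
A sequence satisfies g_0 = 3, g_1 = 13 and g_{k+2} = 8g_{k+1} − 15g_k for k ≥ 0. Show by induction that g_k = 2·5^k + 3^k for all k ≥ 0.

Base cases: g_0 = 3 and 2·5^0 + 3^0 = 3; g_1 = 13 and 2·5^1 + 3^1 = 13.
Assume g_j = 2·5^j + 3^j for all 0 ≤ j ≤ m, where m ≥ 1.
Then g_{m+1} = 8g_m − 15g_{m−1} = 8·(2·5^m + 3^m) − 15·(2·5^{m−1} + 3^{m−1}) = 2·(8·5 − 15)5^{m−1} + (8·3 − 15)3^{m−1} = 50·5^{m−1} + 9·3^{m−1} = 2·5^{m+1} + 3^{m+1}.
So the formula holds for m+1, and by strong induction g_k = 2·5^k + 3^k for all k ≥ 0.

g_k = 2·5^k + 3^k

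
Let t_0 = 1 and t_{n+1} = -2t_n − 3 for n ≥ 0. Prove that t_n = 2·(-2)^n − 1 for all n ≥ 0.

Base case: t_0 = 1, and 2·(-2)^0 − 1 = 2 − 1 = 1.
Assume t_r = 2·(-2)^r − 1 for some r ≥ 0.
Then t_{r+1} = -2t_r − 3 = -2·(2·(-2)^r − 1) − 3 = -4·(-2)^r + 2 − 3 = 2·(-2)^{r+1} − 1.
So the formula holds for r+1, and by induction t_n = 2·(-2)^n − 1 for all n ≥ 0.

t_n = 2·(-2)^n − 1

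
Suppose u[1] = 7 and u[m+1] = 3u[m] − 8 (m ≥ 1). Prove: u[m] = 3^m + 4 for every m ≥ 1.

Base case: u[1] = 7, and 3^1 + 4 = 3 + 4 = 7.
Assume u[j] = 3^j + 4 for some j ≥ 1.
Then u[j+1] = 3u[j] − 8 = 3·(3^j + 4) − 8 = 3^{j+1} + 12 − 8 = 3^{j+1} + 4.
Hence u[m] = 3^m + 4 for every m ≥ 1, by induction.

u[m] = 3^m + 4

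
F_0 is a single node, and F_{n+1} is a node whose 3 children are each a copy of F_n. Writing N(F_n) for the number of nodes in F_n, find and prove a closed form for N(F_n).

Claim: N(F_n) = (3^{n+1} − 1)/2.

Base case: N(F_0) = 1, and (3^{0+1} − 1)/2 = 1.
Assume N(F_k) = (3^{k+1} − 1)/2.
Then N(F_{k+1}) = 1 + 3N(F_k) = 1 + 3·(3^{k+1} − 1)/2 = 1 + (3^{k+2} − 3)/2 = (2 + 3^{k+2} − 3)/2 = (3^{k+2} − 1)/2.
Hence N(F_n) = (3^{n+1} − 1)/2 for every n ≥ 0, by induction.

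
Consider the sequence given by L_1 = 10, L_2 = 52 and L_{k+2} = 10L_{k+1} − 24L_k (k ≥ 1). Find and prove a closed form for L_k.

Claim: L_k = 4^k + 6^k.

Base cases: L_1 = 10 and 4^1 + 6^1 = 10; L_2 = 52 and 4^2 + 6^2 = 52.
Assume L_j = 4^j + 6^j for all 1 ≤ j ≤ m, where m ≥ 2.
Then L_{m+1} = 10L_m − 24L_{m−1} = 10·(4^m + 6^m) − 24·(4^{m−1} + 6^{m−1}) = (10·4 − 24)4^{m−1} + (10·6 − 24)6^{m−1} = 16·4^{m−1} + 36·6^{m−1} = 4^{m+1} + 6^{m+1}.
So the formula holds for m+1, and by strong induction L_k = 4^k + 6^k for all k ≥ 1.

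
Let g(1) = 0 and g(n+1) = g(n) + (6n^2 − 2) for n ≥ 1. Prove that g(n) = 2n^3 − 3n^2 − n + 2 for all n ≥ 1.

Base case: g(1) = 0, and 2·1^3 − 3·1^2 − 1 + 2 = 0.
Assume g(m) = 2m^3 − 3m^2 − m + 2.
Then g(m+1) = g(m) + (6m^2 − 2) = (2m^3 − 3m^2 − m + 2) + (6m^2 − 2) = 2m^3 + 3m^2 − m,
and 2·(m+1)^3 − 3·(m+1)^2 − (m+1) + 2 = 2m^3 + 3m^2 − m.
By induction, g(n) = 2n^3 − 3n^2 − n + 2 for all n ≥ 1.

g(n) = 2n^3 − 3n^2 − n + 2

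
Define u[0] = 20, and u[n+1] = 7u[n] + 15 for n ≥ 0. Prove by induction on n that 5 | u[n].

Base case: u[0] = 20 = 5·4, so 5 | u[0].
Assume 5 | u[m], so u[m] = 5t for some integer t.
Then u[m+1] = 7u[m] + 15 = 7·(5t) + 15 = 5(7t + 3), so 5 | u[m+1].
So the property holds for m+1, and by induction 5 | u[n] for all n ≥ 0.

5 | u[n]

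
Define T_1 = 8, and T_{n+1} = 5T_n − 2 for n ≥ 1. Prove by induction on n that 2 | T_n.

Base case: T_1 = 8 = 2·4, so 2 | T_1.
Assume 2 | T_j, so T_j = 2t for some integer t.
Then T_{j+1} = 5T_j − 2 = 5·(2t) − 2 = 2(5t − 1), so 2 | T_{j+1}.
So the property holds for j+1, and by induction 2 | T_n for all n ≥ 1.

2 | T_n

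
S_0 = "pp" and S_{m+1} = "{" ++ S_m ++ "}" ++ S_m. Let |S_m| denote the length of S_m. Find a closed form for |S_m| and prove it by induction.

Claim: |S_m| = 2^{m+2} − 2.

Base case: |S_0| = 2, and 2^{0+2} − 2 = 2.
Assume |S_r| = 2^{r+2} − 2.
Then |S_{r+1}| = 1 + |S_r| + 1 + |S_r| = 2|S_r| + 2 = 2(2^{r+2} − 2) + 2 = 2^{r+3} − 4 + 2 = 2^{r+3} − 2.
By induction, |S_m| = 2^{m+2} − 2 for all m ≥ 0.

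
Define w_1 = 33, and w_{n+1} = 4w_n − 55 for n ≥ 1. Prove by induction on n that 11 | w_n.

Base case: w_1 = 33 = 11·3, so 11 | w_1.
Assume 11 | w_m, so w_m = 11t for some integer t.
Then w_{m+1} = 4w_m − 55 = 4·(11t) − 55 = 11(4t − 5), so 11 | w_{m+1}.
This completes the inductive step, so 11 | w_n for all n ≥ 1.

11 | w_n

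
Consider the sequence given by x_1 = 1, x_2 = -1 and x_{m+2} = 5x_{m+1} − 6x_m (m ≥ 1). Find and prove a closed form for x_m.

Claim: x_m = -3^m + 2·2^m.

Base cases: x_1 = 1 and -3^1 + 2·2^1 = 1; x_2 = -1 and -3^2 + 2·2^2 = -1.
Assume x_j = -3^j + 2·2^j for all 1 ≤ j ≤ r, where r ≥ 2.
Then x_{r+1} = 5x_r − 6x_{r−1} = 5·(-3^r + 2·2^r) − 6·(-3^{r−1} + 2·2^{r−1}) = -(5·3 − 6)3^{r−1} + 2·(5·2 − 6)2^{r−1} = -9·3^{r−1} + 8·2^{r−1} = -3^{r+1} + 2·2^{r+1}.
So the formula holds for r+1, and by strong induction x_m = -3^m + 2·2^m for all m ≥ 1.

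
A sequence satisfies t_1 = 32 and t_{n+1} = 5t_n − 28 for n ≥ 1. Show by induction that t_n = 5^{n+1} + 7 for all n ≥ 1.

Base case: t_1 = 32, and 5^{1+1} + 7 = 25 + 7 = 32.
Assume t_j = 5^{j+1} + 7 for some j ≥ 1.
Then t_{j+1} = 5t_j − 28 = 5·(5^{j+1} + 7) − 28 = 5^{j+2} + 35 − 28 = 5^{j+2} + 7.
Hence t_n = 5^{n+1} + 7 for every n ≥ 1, by induction.

t_n = 5^{n+1} + 7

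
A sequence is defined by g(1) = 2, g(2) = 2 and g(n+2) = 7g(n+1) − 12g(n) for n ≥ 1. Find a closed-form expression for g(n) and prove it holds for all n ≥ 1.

Claim: g(n) = 2·3^n − 4^n.

Base cases: g(1) = 2 and 2·3^1 − 4^1 = 2; g(2) = 2 and 2·3^2 − 4^2 = 2.
Assume g(j) = 2·3^j − 4^j for all 1 ≤ j ≤ m, where m ≥ 2.
Then g(m+1) = 7g(m) − 12g(m−1) = 7·(2·3^m − 4^m) − 12·(2·3^{m−1} − 4^{m−1}) = 2·(7·3 − 12)3^{m−1} − (7·4 − 12)4^{m−1} = 18·3^{m−1} − 16·4^{m−1} = 2·3^{m+1} − 4^{m+1}.
So the formula holds for m+1, and by strong induction g(n) = 2·3^n − 4^n for all n ≥ 1.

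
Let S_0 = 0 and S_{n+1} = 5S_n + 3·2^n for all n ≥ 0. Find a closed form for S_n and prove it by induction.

Claim: S_n = 5^n − 2^n.

Base case: S_0 = 0, and 5^0 − 2^0 = 1 − 1 = 0.
Assume S_m = 5^m − 2^m for some m ≥ 0.
Then S_{m+1} = 5S_m + 3·2^m = 5·(5^m − 2^m) + 3·2^m = 5^{m+1} − 5·2^m + 3·2^m = 5^{m+1} − 2·2^m = 5^{m+1} − 2^{m+1}.
So the formula holds for m+1, and by induction S_n = 5^n − 2^n for all n ≥ 0.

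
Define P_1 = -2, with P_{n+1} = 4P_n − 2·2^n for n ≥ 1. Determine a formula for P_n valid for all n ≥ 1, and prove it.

Claim: P_n = -4^n + 2^n.

Base case: P_1 = -2, and -4^1 + 2^1 = -4 + 2 = -2.
Assume P_k = -4^k + 2^k for some k ≥ 1.
Then P_{k+1} = 4P_k − 2·2^k = 4·(-4^k + 2^k) − 2·2^k = -4^{k+1} + 4·2^k − 2·2^k = -4^{k+1} + 2·2^k = -4^{k+1} + 2^{k+1}.
By induction, P_n = -4^n + 2^n for all n ≥ 1.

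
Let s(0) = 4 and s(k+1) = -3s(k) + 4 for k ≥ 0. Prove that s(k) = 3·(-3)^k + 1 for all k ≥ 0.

Base case: s(0) = 4, and 3·(-3)^0 + 1 = 3 + 1 = 4.
Assume s(m) = 3·(-3)^m + 1 for some m ≥ 0.
Then s(m+1) = -3s(m) + 4 = -3·(3·(-3)^m + 1) + 4 = -9·(-3)^m − 3 + 4 = 3·(-3)^{m+1} + 1.
So the formula holds for m+1, and by induction s(k) = 3·(-3)^k + 1 for all k ≥ 0.

s(k) = 3·(-3)^k + 1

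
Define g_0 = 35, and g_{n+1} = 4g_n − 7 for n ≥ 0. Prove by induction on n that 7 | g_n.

Base case: g_0 = 35 = 7·5, so 7 | g_0.
Assume 7 | g_m, so g_m = 7t for some integer t.
Then g_{m+1} = 4g_m − 7 = 4·(7t) − 7 = 7(4t − 1), so 7 | g_{m+1}.
This completes the inductive step, so 7 | g_n for all n ≥ 0.

7 | g_n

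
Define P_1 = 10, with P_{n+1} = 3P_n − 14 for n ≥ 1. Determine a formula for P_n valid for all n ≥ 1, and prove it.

Claim: P_n = 3^n + 7.

Base case: P_1 = 10, and 3^1 + 7 = 3 + 7 = 10.
Assume P_k = 3^k + 7 for some k ≥ 1.
Then P_{k+1} = 3P_k − 14 = 3·(3^k + 7) − 14 = 3^{k+1} + 21 − 14 = 3^{k+1} + 7.
By induction, P_n = 3^n + 7 for all n ≥ 1.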